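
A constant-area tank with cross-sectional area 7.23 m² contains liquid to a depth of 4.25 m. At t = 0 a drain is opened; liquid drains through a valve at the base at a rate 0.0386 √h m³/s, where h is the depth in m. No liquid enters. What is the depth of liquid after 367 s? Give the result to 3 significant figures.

1.17 m

A dh/dt = −Q_out = −0.0386 √h.
Separate and integrate: 2(√h − √h₀) = −(0.0386/A) t.
√h = √4.25 − 0.0386·367/(2·7.23) = 2.0616 − 0.97968 = 1.0819.
h = 1.0819² = 1.1704 m.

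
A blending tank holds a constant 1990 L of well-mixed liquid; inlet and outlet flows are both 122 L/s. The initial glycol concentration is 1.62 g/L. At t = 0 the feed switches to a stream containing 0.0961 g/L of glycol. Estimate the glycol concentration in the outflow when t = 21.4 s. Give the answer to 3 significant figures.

0.506 g/L

Mass balance on the solute (V constant): V dC/dt = Q(C_in − C).
So dC/dt = (C_in − C)/τ with τ = V/Q = 1990/122 = 16.311 s.
Solution: C(t) = C_in + (C₀ − C_in) e^(−t/τ).
C(21.4) = 0.0961 + (1.62 − 0.0961)·e^(−21.4/16.311) = 0.0961 + (1.5239)·0.26929 = 0.50647 g/L.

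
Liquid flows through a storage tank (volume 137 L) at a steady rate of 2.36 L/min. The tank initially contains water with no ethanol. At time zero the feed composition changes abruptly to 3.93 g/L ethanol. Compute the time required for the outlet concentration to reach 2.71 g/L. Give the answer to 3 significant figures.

Species balance: V dC/dt = Q(C_in − C) ⇒ τ = V/Q = 58.051 min.
C(t) = C_in + (C₀ − C_in) e^(−t/τ). Set C = 2.71 and solve for t:
e^(−t/τ) = (C − C_in)/(C₀ − C_in) = (2.71 − 3.93)/(0 − 3.93) = 0.31043
t = −τ ln(…) = 58.051 × 1.1698 = 67.907 min.

67.9 min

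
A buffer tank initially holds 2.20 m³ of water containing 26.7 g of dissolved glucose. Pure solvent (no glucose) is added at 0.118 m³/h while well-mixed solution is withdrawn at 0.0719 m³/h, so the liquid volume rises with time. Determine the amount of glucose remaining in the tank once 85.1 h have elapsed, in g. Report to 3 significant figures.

5.41 g

Total volume: dV/dt = Q_in − Q_out = 0.046100 m³/h, so V(t) = 2.20 + 0.046100 t and V(85.1) = 6.1231 m³.
Solute balance: dm/dt = 0 − Q_out C = −Q_out m/V(t).
Separate: dm/m = −Q_out dt/V(t) ⇒ ln(m/m₀) = −(Q_out/(Q_in−Q_out)) ln(V/V₀).
m = m₀ (V₀/V)^(Q_out/(Q_in−Q_out)) = 26.7 × (2.20/6.1231)^(1.5597) = 5.4096 g.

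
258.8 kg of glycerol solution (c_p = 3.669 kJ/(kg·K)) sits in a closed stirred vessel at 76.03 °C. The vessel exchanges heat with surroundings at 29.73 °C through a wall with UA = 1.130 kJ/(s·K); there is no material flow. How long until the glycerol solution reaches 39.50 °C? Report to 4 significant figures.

1307 s

Lumped-capacitance energy balance: M c_p dT/dt = UA(T_amb − T).
τ = M c_p/UA = 840.298 s; T_ss = T_amb = 29.7300 °C.
T(t) = T_ss + (T₀ − T_ss)e^(−t/τ); set T = 39.50:
t = −τ ln[(T − T_ss)/(T₀ − T_ss)] = −840.298 · ln(0.211015) = 1307.36 s.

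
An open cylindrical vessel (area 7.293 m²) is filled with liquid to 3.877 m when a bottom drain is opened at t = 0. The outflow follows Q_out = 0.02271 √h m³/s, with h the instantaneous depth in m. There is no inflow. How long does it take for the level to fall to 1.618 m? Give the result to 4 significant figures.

A dh/dt = −Q_out = −0.02271 √h.
∫ h^(−1/2) dh = −(0.02271/A) ∫ dt, giving 2√h = 2√h₀ − (0.02271/A) t.
t = 2A(√h₀ − √h)/0.02271 = 2·7.293·(√3.877 − √1.618)/0.02271
  = 14.5860 × (1.96901 − 1.27201) / 0.02271 = 447.666 s.

447.7 s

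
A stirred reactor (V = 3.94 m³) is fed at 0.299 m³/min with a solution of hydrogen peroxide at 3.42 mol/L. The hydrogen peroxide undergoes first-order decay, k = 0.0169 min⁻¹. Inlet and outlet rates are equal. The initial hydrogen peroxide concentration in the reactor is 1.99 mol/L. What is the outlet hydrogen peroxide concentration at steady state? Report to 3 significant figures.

2.80 mol/L

Accumulation = in − out − consumed: V dC/dt = Q C_in − Q C − k V C.
At steady state: 0 = Q C_in − (Q + kV) C_ss, so C_ss = Q C_in/(Q + kV).
C_ss = 0.299·3.42/(0.299 + 0.0169·3.94) = 1.0226/0.36559 = 2.7971 mol/L.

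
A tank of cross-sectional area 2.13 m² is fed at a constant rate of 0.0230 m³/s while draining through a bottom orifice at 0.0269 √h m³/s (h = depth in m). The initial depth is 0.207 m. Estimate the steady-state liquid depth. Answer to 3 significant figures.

Level balance: A dh/dt = 0.0230 − 0.0269 √h. Setting dh/dt = 0:
Q_in = 0.0269 √h_ss ⇒ √h_ss = 0.0230/0.0269 = 0.85502.
h_ss = 0.85502² = 0.73106 m. (Since h₀ = 0.207 m < h_ss, the level will rise toward this value.)

0.731 m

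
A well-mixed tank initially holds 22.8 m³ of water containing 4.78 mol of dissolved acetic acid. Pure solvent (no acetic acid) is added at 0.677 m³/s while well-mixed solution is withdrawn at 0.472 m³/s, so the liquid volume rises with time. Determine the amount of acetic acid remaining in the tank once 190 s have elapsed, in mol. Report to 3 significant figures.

0.482 mol

Let m(t) be the amount of acetic acid. Volume: V(t) = V₀ + (Q_in − Q_out) t = 22.8 + 0.20500 t; V(190) = 61.750 m³.
Species balance (pure solvent in): dm/dt = −Q_out · m/V(t).
dm/m = −Q_out dt/(V₀ + 0.20500 t); integrating gives ln(m/m₀) = −(Q_out/(Q_in−Q_out)) ln(V/V₀).
m = m₀ (V₀/V)^(Q_out/(Q_in−Q_out)) = 4.78 × (22.8/61.750)^(2.3024) = 0.48212 mol.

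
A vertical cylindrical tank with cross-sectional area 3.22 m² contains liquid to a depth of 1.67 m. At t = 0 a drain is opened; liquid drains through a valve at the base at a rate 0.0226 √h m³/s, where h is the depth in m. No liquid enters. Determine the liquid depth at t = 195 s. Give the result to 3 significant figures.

Volume balance on the tank: A dh/dt = −0.0226 √h.
Separate and integrate: 2(√h − √h₀) = −(0.0226/A) t.
√h = √1.67 − 0.0226·195/(2·3.22) = 1.2923 − 0.68432 = 0.60797.
h = 0.60797² = 0.36963 m.

0.370 m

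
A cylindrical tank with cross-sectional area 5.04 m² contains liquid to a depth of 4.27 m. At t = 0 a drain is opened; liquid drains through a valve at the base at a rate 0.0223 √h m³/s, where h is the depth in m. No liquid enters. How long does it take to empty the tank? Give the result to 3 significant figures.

A dh/dt = −Q_out = −0.0223 √h.
∫ h^(−1/2) dh = −(0.0223/A) ∫ dt, giving 2√h = 2√h₀ − (0.0223/A) t.
Set h = 0: 2√h₀ = (0.0223/A) t_empty ⇒ t_empty = 2A√h₀/0.0223.
t_empty = 2·5.04·√4.27/0.0223 = 10.080·2.0664/0.0223 = 934.05 s.

934 s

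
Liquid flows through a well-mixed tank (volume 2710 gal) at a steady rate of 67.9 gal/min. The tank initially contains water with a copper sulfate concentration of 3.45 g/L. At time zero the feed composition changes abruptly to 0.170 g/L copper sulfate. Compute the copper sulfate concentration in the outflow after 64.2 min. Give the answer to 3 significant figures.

Species balance on the tank: V dC/dt = Q(C_in − C).
Time constant τ = V/Q = 2710/67.9 = 39.912 min.
Solution: C(t) = C_in + (C₀ − C_in) e^(−t/τ).
C(64.2) = 0.170 + (3.45 − 0.170)·e^(−64.2/39.912) = 0.170 + (3.2800)·0.20018 = 0.82658 g/L.

0.827 g/L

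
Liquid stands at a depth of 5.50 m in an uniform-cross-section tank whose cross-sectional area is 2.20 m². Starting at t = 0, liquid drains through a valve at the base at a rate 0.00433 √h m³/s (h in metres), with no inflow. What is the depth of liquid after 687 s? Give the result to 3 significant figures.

With no inflow, A dh/dt = −0.00433 √h.
This is separable: 2 d(√h)/dt = −0.00433/A, so √h = √h₀ − (0.00433/(2A)) t.
√h = √5.50 − 0.00433·687/(2·2.20) = 2.3452 − 0.67607 = 1.6691.
h = 1.6691² = 2.7860 m.

2.79 m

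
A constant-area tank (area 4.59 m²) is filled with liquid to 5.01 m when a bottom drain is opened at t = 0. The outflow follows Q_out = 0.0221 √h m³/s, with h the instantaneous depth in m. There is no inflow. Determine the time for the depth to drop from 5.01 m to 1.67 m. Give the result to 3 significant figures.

Accumulation of liquid (constant cross-section A): A dh/dt = −0.0221 √h.
Separate and integrate: 2(√h − √h₀) = −(0.0221/A) t.
t = 2A(√h₀ − √h)/0.0221 = 2·4.59·(√5.01 − √1.67)/0.0221
  = 9.1800 × (2.2383 − 1.2923) / 0.0221 = 392.96 s.

393 s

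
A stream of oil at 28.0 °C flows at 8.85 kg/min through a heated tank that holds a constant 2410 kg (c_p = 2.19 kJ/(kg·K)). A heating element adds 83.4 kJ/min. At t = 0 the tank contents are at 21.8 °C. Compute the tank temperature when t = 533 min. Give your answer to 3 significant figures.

Energy balance: M c_p dT/dt = ṁ c_p (T_in − T) + 83.4.
τ = M/ṁ = 272.32 min; T_ss = T_in + Q̇/(ṁ c_p) = 28.0 + 83.4/(8.85·2.19) = 32.303 °C.
This is linear first-order; T(t) = T_ss + (T₀ − T_ss) e^(−t/τ).
T(533) = 32.303 + (-10.503)·e^(−533/272.32) = 32.303 + (-10.503)·0.14124 = 30.820 °C.

30.8 °C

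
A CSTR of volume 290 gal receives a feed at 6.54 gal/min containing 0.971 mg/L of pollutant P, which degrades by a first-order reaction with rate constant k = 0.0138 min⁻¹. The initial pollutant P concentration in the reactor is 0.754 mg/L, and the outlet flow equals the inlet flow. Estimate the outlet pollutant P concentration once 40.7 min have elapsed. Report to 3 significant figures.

V dC/dt = Q(C_in − C) − k V C.
This is linear with rate a = Q/V + k = 0.036352 min⁻¹.
C_ss = Q C_in/(Q + kV) = 0.60238 mg/L; C(t) = C_ss + (C₀ − C_ss) e^(−a t).
C(40.7) = 0.60238 + (0.15162)·e^(−0.036352·40.7) = 0.60238 + (0.15162)·0.22775 = 0.63691 mg/L.

0.637 mg/L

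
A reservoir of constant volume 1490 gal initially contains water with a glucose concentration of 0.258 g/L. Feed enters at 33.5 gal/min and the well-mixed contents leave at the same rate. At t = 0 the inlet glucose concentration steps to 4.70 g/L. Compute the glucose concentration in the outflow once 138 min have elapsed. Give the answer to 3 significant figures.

Transient balance on the dissolved component: V dC/dt = Q(C_in − C).
Time constant τ = V/Q = 1490/33.5 = 44.478 min.
C approaches C_in exponentially: C(t) = C_in + (C₀ − C_in) e^(−t/τ).
C(138) = 4.70 + (0.258 − 4.70)·e^(−138/44.478) = 4.70 + (-4.4420)·0.044928 = 4.5004 g/L.

4.50 g/L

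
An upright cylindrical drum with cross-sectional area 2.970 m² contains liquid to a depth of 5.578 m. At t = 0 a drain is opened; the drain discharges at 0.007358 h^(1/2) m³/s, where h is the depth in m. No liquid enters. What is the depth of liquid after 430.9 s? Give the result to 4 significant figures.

A dh/dt = −Q_out = −0.007358 √h.
Separate and integrate: 2(√h − √h₀) = −(0.007358/A) t.
√h = √5.578 − 0.007358·430.9/(2·2.970) = 2.36178 − 0.533765 = 1.82801.
h = 1.82801² = 3.34164 m.

3.342 m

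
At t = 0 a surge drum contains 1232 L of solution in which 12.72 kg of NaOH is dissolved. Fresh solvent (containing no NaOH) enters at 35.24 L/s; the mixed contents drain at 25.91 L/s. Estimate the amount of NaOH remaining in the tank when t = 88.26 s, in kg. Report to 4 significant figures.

Total volume: dV/dt = Q_in − Q_out = 9.33000 L/s, so V(t) = 1232 + 9.33000 t and V(88.26) = 2055.47 L.
Species balance (pure solvent in): dm/dt = −Q_out · m/V(t).
dm/m = −Q_out dt/(V₀ + 9.33000 t); integrating gives ln(m/m₀) = −(Q_out/(Q_in−Q_out)) ln(V/V₀).
m = m₀ (V₀/V)^(Q_out/(Q_in−Q_out)) = 12.72 × (1232/2055.47)^(2.77706) = 3.07006 kg.

3.070 kg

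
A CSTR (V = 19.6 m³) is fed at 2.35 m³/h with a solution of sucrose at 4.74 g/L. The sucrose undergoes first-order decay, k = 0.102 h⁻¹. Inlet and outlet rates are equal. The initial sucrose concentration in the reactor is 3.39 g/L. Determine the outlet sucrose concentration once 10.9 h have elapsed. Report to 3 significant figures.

Species balance: V dC/dt = Q C_in − Q C − k V C.
This is linear with rate a = Q/V + k = 0.22190 h⁻¹.
C_ss = Q C_in/(Q + kV) = 2.5612 g/L; C(t) = C_ss + (C₀ − C_ss) e^(−a t).
C(10.9) = 2.5612 + (0.82884)·e^(−0.22190·10.9) = 2.5612 + (0.82884)·0.089038 = 2.6350 g/L.

2.63 g/L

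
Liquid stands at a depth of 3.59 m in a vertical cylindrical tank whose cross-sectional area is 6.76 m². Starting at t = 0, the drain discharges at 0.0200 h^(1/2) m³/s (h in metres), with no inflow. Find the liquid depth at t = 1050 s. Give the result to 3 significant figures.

0.117 m

With no inflow, A dh/dt = −0.0200 √h.
Separate and integrate: 2(√h − √h₀) = −(0.0200/A) t.
√h = √3.59 − 0.0200·1050/(2·6.76) = 1.8947 − 1.5533 = 0.34148.
h = 0.34148² = 0.11661 m.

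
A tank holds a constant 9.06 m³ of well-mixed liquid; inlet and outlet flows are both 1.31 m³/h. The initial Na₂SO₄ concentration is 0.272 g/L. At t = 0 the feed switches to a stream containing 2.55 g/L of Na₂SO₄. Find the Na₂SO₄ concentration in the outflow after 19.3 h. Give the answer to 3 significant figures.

2.41 g/L

Mass balance on the solute (V constant): V dC/dt = Q(C_in − C).
So dC/dt = (C_in − C)/τ with τ = V/Q = 9.06/1.31 = 6.9160 h.
Integrating: C(t) = C_in + (C₀ − C_in) e^(−t/τ).
C(19.3) = 2.55 + (0.272 − 2.55)·e^(−19.3/6.9160) = 2.55 + (-2.2780)·0.061383 = 2.4102 g/L.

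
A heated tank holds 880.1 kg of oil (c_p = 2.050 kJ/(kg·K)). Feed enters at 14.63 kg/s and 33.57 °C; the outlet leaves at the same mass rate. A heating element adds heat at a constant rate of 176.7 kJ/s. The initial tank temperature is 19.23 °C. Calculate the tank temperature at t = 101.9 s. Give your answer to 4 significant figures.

M c_p dT/dt = ṁ c_p (T_in − T) + Q̇.
τ = M/ṁ = 60.1572 s; T_ss = T_in + Q̇/(ṁ c_p) = 33.57 + 176.7/(14.63·2.050) = 39.4617 °C.
Solution: T(t) = T_ss + (T₀ − T_ss) e^(−t/τ).
T(101.9) = 39.4617 + (-20.2317)·e^(−101.9/60.1572) = 39.4617 + (-20.2317)·0.183802 = 35.7430 °C.

35.74 °C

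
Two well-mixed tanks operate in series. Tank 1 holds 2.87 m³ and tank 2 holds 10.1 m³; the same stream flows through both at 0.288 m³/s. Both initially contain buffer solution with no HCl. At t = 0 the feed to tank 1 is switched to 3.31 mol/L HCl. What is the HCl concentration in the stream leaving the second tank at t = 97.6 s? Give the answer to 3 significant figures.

3.02 mol/L

Species balance on tank i: dCᵢ/dt = (Cᵢ₋₁ − Cᵢ)/τᵢ with τᵢ = Vᵢ/Q.
τ₁ = 2.87/0.288 = 9.9653 s; τ₂ = 10.1/0.288 = 35.069 s.
Tank 1: C₁ = C_in(1 − e^(−t/τ₁)). Tank 2 (τ₁ ≠ τ₂): C₂ = C_in[1 − (τ₁ e^(−t/τ₁) − τ₂ e^(−t/τ₂))/(τ₁ − τ₂)].
At t = 97.6: e^(−t/τ₁) = 5.5785e-05, e^(−t/τ₂) = 0.061850.
C₂ = 3.31·[1 − (9.9653·5.5785e-05 − 35.069·0.061850)/(-25.104)] = 3.31·0.91362 = 3.0241 mol/L.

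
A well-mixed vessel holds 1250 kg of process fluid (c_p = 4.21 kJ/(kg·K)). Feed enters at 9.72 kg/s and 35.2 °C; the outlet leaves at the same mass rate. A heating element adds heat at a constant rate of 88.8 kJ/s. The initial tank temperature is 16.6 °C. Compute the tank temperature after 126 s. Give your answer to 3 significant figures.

M c_p dT/dt = ṁ c_p (T_in − T) + Q̇.
Rearrange: dT/dt = (T_ss − T)/τ with τ = M/ṁ = 128.60 s and T_ss = T_in + Q̇/(ṁ c_p) = 37.370 °C.
This is linear first-order; T(t) = T_ss + (T₀ − T_ss) e^(−t/τ).
T(126) = 37.370 + (-20.770)·e^(−126/128.60) = 37.370 + (-20.770)·0.37540 = 29.573 °C.

29.6 °C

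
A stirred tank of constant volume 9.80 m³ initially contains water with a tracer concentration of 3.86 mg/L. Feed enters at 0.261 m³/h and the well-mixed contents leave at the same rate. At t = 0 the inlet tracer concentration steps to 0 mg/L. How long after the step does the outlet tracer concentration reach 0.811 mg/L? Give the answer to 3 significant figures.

Species balance: V dC/dt = Q(C_in − C) ⇒ τ = V/Q = 37.548 h.
C(t) = C_in + (C₀ − C_in) e^(−t/τ). Set C = 0.811 and solve for t:
e^(−t/τ) = (C − C_in)/(C₀ − C_in) = (0.811 − 0)/(3.86 − 0) = 0.21010
t = −τ ln(…) = 37.548 × 1.5602 = 58.581 h.

58.6 h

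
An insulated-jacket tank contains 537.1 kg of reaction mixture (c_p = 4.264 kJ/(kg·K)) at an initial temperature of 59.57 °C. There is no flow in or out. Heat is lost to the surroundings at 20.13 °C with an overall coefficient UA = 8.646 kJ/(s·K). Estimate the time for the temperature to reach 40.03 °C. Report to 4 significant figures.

181.2 s

M c_p dT/dt = −UA(T − T_amb).
τ = M c_p/UA = 264.885 s; T_ss = T_amb = 20.1300 °C.
T(t) = T_ss + (T₀ − T_ss)e^(−t/τ); set T = 40.03:
t = −τ ln[(T − T_ss)/(T₀ − T_ss)] = −264.885 · ln(0.504564) = 181.197 s.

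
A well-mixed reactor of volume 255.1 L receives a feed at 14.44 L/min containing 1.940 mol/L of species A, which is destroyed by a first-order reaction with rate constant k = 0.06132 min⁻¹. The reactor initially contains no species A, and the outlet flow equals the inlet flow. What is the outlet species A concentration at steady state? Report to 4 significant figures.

0.9312 mol/L

Species balance: V dC/dt = Q C_in − Q C − k V C.
At steady state: 0 = Q C_in − (Q + kV) C_ss, so C_ss = Q C_in/(Q + kV).
C_ss = 14.44·1.940/(14.44 + 0.06132·255.1) = 28.0136/30.0827 = 0.931219 mol/L.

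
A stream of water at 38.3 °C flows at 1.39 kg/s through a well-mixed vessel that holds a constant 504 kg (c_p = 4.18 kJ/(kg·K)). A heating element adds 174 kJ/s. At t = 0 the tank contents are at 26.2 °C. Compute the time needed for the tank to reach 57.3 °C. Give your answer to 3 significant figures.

M c_p dT/dt = ṁ c_p (T_in − T) + Q̇.
τ = M/ṁ = 362.59 s; T_ss = T_in + Q̇/(ṁ c_p) = 68.247 °C.
T(t) = T_ss + (T₀ − T_ss) e^(−t/τ). Set T = 57.3:
e^(−t/τ) = (57.3 − 68.247)/(26.2 − 68.247) = 0.26036
t = −362.59 · ln(0.26036) = 487.94 s.

488 s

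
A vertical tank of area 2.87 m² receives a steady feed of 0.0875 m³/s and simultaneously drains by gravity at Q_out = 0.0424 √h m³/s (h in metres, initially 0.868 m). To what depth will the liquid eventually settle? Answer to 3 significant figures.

Level balance: A dh/dt = 0.0875 − 0.0424 √h. Setting dh/dt = 0:
Q_in = 0.0424 √h_ss ⇒ √h_ss = 0.0875/0.0424 = 2.0637.
h_ss = 2.0637² = 4.2588 m. (Since h₀ = 0.868 m < h_ss, the level will rise toward this value.)

4.26 m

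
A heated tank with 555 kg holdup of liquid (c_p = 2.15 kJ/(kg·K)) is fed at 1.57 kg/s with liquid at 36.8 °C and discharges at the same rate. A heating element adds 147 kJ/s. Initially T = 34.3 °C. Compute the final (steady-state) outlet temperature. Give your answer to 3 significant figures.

80.3 °C

Unsteady energy balance on the tank contents: M c_p dT/dt = ṁ c_p (T_in − T) + 147.
At steady state dT/dt = 0 ⇒ T_ss = T_in + Q̇/(ṁ c_p) = 36.8 + 147/(1.57·2.15) = 80.349 °C.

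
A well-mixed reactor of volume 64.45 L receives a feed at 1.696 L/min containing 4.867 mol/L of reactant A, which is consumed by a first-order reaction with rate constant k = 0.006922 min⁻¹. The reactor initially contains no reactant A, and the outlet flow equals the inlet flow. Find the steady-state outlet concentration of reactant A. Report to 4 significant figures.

Accumulation = in − out − consumed: V dC/dt = Q C_in − Q C − k V C.
At steady state: 0 = Q C_in − (Q + kV) C_ss, so C_ss = Q C_in/(Q + kV).
C_ss = 1.696·4.867/(1.696 + 0.006922·64.45) = 8.25443/2.14212 = 3.85339 mol/L.

3.853 mol/L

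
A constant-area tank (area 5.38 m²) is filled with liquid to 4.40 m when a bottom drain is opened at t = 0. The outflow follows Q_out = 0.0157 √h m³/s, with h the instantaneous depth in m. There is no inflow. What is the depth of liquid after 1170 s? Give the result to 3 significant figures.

With no inflow, A dh/dt = −0.0157 √h.
This is separable: 2 d(√h)/dt = −0.0157/A, so √h = √h₀ − (0.0157/(2A)) t.
√h = √4.40 − 0.0157·1170/(2·5.38) = 2.0976 − 1.7072 = 0.39046.
h = 0.39046² = 0.15246 m.

0.152 m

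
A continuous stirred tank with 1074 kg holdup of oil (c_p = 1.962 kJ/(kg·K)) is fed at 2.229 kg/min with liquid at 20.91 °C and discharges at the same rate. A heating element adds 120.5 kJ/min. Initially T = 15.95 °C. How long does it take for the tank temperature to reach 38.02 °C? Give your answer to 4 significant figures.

547.2 min

Heat balance on the well-mixed liquid: M c_p dT/dt = ṁ c_p (T_in − T) + 120.5.
τ = M/ṁ = 481.830 min; T_ss = T_in + Q̇/(ṁ c_p) = 48.4636 °C.
T(t) = T_ss + (T₀ − T_ss) e^(−t/τ). Set T = 38.02:
e^(−t/τ) = (38.02 − 48.4636)/(15.95 − 48.4636) = 0.321207
t = −481.830 · ln(0.321207) = 547.201 min.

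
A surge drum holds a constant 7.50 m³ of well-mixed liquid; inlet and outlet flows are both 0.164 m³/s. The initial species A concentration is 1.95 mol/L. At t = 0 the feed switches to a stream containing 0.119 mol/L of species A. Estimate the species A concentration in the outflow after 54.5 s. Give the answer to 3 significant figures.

0.675 mol/L

Species balance on the tank: V dC/dt = Q(C_in − C).
So dC/dt = (C_in − C)/τ with τ = V/Q = 7.50/0.164 = 45.732 s.
Solution: C(t) = C_in + (C₀ − C_in) e^(−t/τ).
C(54.5) = 0.119 + (1.95 − 0.119)·e^(−54.5/45.732) = 0.119 + (1.8310)·0.30369 = 0.67506 mol/L.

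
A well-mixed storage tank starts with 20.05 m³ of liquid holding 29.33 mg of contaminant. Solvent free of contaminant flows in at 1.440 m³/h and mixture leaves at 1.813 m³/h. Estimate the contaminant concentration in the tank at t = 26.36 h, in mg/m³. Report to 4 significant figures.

0.1084 mg/m³

Total volume: dV/dt = Q_in − Q_out = -0.373000 m³/h, so V(t) = 20.05 − 0.373000 t and V(26.36) = 10.2177 m³.
Species balance (pure solvent in): dm/dt = −Q_out · m/V(t).
Separate: dm/m = −Q_out dt/V(t) ⇒ ln(m/m₀) = −(Q_out/(Q_in−Q_out)) ln(V/V₀).
m = m₀ (V₀/V)^(Q_out/(Q_in−Q_out)) = 29.33 × (20.05/10.2177)^(-4.86059) = 1.10745 mg.
C = m/V = 1.10745/10.2177 = 0.108385 mg/m³.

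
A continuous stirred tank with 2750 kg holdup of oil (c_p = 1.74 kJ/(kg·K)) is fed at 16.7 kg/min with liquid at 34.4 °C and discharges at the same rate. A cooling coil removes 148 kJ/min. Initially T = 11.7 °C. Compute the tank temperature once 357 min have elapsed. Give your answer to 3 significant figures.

27.3 °C

M c_p dT/dt = ṁ c_p (T_in − T) − Q̇.
Rearrange: dT/dt = (T_ss − T)/τ with τ = M/ṁ = 164.67 min and T_ss = T_in − Q̇/(ṁ c_p) = 29.307 °C.
This is linear first-order; T(t) = T_ss + (T₀ − T_ss) e^(−t/τ).
T(357) = 29.307 + (-17.607)·e^(−357/164.67) = 29.307 + (-17.607)·0.11441 = 27.292 °C.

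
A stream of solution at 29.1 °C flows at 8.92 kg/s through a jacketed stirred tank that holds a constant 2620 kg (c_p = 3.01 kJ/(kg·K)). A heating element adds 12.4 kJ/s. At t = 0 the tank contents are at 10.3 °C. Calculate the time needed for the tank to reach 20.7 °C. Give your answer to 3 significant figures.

First-law balance (no shaft work): M c_p dT/dt = ṁ c_p (T_in − T) + 12.4.
τ = M/ṁ = 293.72 s; T_ss = T_in + Q̇/(ṁ c_p) = 29.562 °C.
T(t) = T_ss + (T₀ − T_ss) e^(−t/τ). Set T = 20.7:
e^(−t/τ) = (20.7 − 29.562)/(10.3 − 29.562) = 0.46007
t = −293.72 · ln(0.46007) = 228.04 s.

228 s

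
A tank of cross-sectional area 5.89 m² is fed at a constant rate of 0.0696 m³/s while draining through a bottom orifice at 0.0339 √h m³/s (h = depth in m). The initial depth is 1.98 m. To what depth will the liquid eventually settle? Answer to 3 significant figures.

4.22 m

Level balance: A dh/dt = 0.0696 − 0.0339 √h. Setting dh/dt = 0:
Q_in = 0.0339 √h_ss ⇒ √h_ss = 0.0696/0.0339 = 2.0531.
h_ss = 2.0531² = 4.2152 m. (Since h₀ = 1.98 m < h_ss, the level will rise toward this value.)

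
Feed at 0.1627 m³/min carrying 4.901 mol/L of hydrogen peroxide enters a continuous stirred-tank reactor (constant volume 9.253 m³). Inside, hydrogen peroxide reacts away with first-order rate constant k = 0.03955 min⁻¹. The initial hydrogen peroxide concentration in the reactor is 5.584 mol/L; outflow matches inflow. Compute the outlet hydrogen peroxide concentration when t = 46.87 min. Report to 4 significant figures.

V dC/dt = Q(C_in − C) − k V C.
This is linear with rate a = Q/V + k = 0.0571335 min⁻¹.
C_ss = Q C_in/(Q + kV) = 1.50834 mol/L; C(t) = C_ss + (C₀ − C_ss) e^(−a t).
C(46.87) = 1.50834 + (4.07566)·e^(−0.0571335·46.87) = 1.50834 + (4.07566)·0.0687110 = 1.78838 mol/L.

1.788 mol/L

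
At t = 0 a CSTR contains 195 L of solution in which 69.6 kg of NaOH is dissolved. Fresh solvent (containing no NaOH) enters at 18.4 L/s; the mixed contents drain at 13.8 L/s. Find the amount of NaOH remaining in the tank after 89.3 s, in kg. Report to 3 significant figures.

Total volume: dV/dt = Q_in − Q_out = 4.6000 L/s, so V(t) = 195 + 4.6000 t and V(89.3) = 605.78 L.
Species balance (pure solvent in): dm/dt = −Q_out · m/V(t).
dm/m = −Q_out dt/(V₀ + 4.6000 t); integrating gives ln(m/m₀) = −(Q_out/(Q_in−Q_out)) ln(V/V₀).
m = m₀ (V₀/V)^(Q_out/(Q_in−Q_out)) = 69.6 × (195/605.78)^(3.0000) = 2.3215 kg.

2.32 kg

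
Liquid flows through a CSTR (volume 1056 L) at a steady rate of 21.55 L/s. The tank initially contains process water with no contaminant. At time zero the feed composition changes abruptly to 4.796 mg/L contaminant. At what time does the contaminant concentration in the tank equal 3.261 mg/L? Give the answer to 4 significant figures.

Species balance: V dC/dt = Q(C_in − C) ⇒ τ = V/Q = 49.0023 s.
C(t) = C_in + (C₀ − C_in) e^(−t/τ). Set C = 3.261 and solve for t:
e^(−t/τ) = (C − C_in)/(C₀ − C_in) = (3.261 − 4.796)/(0 − 4.796) = 0.320058
t = −τ ln(…) = 49.0023 × 1.13925 = 55.8260 s.

55.83 s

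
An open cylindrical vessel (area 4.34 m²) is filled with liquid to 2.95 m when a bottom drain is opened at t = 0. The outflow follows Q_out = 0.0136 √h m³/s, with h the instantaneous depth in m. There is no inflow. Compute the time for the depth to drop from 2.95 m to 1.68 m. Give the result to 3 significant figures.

269 s

With no inflow, A dh/dt = −0.0136 √h.
∫ h^(−1/2) dh = −(0.0136/A) ∫ dt, giving 2√h = 2√h₀ − (0.0136/A) t.
t = 2A(√h₀ − √h)/0.0136 = 2·4.34·(√2.95 − √1.68)/0.0136
  = 8.6800 × (1.7176 − 1.2961) / 0.0136 = 268.96 s.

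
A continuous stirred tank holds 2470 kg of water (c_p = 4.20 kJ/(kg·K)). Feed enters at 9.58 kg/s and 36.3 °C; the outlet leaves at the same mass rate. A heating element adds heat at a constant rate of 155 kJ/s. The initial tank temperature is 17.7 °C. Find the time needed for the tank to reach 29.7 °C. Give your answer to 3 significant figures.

197 s

M c_p dT/dt = ṁ c_p (T_in − T) + Q̇.
τ = M/ṁ = 257.83 s; T_ss = T_in + Q̇/(ṁ c_p) = 40.152 °C.
T(t) = T_ss + (T₀ − T_ss) e^(−t/τ). Set T = 29.7:
e^(−t/τ) = (29.7 − 40.152)/(17.7 − 40.152) = 0.46553
t = −257.83 · ln(0.46553) = 197.13 s.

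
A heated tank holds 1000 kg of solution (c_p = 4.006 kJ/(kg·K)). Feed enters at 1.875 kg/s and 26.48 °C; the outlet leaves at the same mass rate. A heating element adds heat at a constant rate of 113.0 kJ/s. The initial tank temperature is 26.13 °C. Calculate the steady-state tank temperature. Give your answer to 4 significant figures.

41.52 °C

M c_p dT/dt = ṁ c_p (T_in − T) + Q̇.
At steady state dT/dt = 0 ⇒ T_ss = T_in + Q̇/(ṁ c_p) = 26.48 + 113.0/(1.875·4.006) = 41.5241 °C.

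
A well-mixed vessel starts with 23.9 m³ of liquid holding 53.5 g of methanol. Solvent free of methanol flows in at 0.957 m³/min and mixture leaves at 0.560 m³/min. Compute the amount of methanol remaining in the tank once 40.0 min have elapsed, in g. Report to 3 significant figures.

26.1 g

Let m(t) be the amount of methanol. Volume: V(t) = V₀ + (Q_in − Q_out) t = 23.9 + 0.39700 t; V(40.0) = 39.780 m³.
Species balance (pure solvent in): dm/dt = −Q_out · m/V(t).
dm/m = −Q_out dt/(V₀ + 0.39700 t); integrating gives ln(m/m₀) = −(Q_out/(Q_in−Q_out)) ln(V/V₀).
m = m₀ (V₀/V)^(Q_out/(Q_in−Q_out)) = 53.5 × (23.9/39.780)^(1.4106) = 26.076 g.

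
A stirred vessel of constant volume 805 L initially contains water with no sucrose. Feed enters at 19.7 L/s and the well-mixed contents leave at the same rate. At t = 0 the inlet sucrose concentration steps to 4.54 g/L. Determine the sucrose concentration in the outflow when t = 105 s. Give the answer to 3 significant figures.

Mass balance on the solute (V constant): V dC/dt = Q(C_in − C).
Time constant τ = V/Q = 805/19.7 = 40.863 s.
Integrating: C(t) = C_in + (C₀ − C_in) e^(−t/τ).
C(105) = 4.54 + (0 − 4.54)·e^(−105/40.863) = 4.54 + (-4.5400)·0.076569 = 4.1924 g/L.

4.19 g/L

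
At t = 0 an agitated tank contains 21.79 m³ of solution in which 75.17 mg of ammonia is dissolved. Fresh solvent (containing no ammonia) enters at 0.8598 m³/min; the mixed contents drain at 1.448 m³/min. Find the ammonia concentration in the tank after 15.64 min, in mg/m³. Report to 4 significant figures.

Let m(t) be the amount of ammonia. Volume: V(t) = V₀ + (Q_in − Q_out) t = 21.79 − 0.588200 t; V(15.64) = 12.5906 m³.
Solute balance: dm/dt = 0 − Q_out C = −Q_out m/V(t).
Separate: dm/m = −Q_out dt/V(t) ⇒ ln(m/m₀) = −(Q_out/(Q_in−Q_out)) ln(V/V₀).
m = m₀ (V₀/V)^(Q_out/(Q_in−Q_out)) = 75.17 × (21.79/12.5906)^(-2.46175) = 19.4816 mg.
C = m/V = 19.4816/12.5906 = 1.54732 mg/m³.

1.547 mg/m³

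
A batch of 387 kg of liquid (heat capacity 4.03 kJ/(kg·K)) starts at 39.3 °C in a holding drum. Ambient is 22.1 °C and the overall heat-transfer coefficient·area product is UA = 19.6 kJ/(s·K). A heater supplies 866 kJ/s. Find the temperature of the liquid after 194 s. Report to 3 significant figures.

63.9 °C

Heat balance on the well-mixed liquid: M c_p dT/dt = −UA(T − T_amb) + Q̇.
dT/dt = (T_ss − T)/τ with T_ss = T_amb + Q̇/UA = 22.1 + 866/19.6 = 66.284 °C, τ = M c_p/UA = 387·4.03/19.6 = 79.572 s.
This is linear first-order; T(t) = T_ss + (T₀ − T_ss) e^(−t/τ).
T(194) = 66.284 + (-26.984)·0.087331 = 63.927 °C.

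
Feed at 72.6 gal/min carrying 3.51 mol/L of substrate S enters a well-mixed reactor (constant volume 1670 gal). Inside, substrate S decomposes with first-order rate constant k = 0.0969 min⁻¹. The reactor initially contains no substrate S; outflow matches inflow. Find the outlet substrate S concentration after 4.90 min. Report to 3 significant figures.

Accumulation = in − out − consumed: V dC/dt = Q C_in − Q C − k V C.
dC/dt = (Q/V) C_in − (Q/V + k) C; effective rate a = Q/V + k = 0.043473 + 0.0969 = 0.14037 min⁻¹.
C_ss = Q C_in/(Q + kV) = 1.0870 mol/L; C(t) = C_ss + (C₀ − C_ss) e^(−a t).
C(4.90) = 1.0870 + (-1.0870)·e^(−0.14037·4.90) = 1.0870 + (-1.0870)·0.50267 = 0.54062 mol/L.

0.541 mol/L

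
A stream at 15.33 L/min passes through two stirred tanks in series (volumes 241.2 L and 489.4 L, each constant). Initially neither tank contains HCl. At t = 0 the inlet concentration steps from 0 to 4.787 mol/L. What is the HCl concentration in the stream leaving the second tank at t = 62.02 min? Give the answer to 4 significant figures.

3.525 mol/L

Species balance on tank i: dCᵢ/dt = (Cᵢ₋₁ − Cᵢ)/τᵢ with τᵢ = Vᵢ/Q.
τ₁ = 241.2/15.33 = 15.7339 min; τ₂ = 489.4/15.33 = 31.9243 min.
Tank 1: C₁ = C_in(1 − e^(−t/τ₁)). Tank 2 (τ₁ ≠ τ₂): C₂ = C_in[1 − (τ₁ e^(−t/τ₁) − τ₂ e^(−t/τ₂))/(τ₁ − τ₂)].
At t = 62.02: e^(−t/τ₁) = 0.0194129, e^(−t/τ₂) = 0.143314.
C₂ = 4.787·[1 − (15.7339·0.0194129 − 31.9243·0.143314)/(-16.1905)] = 4.787·0.736280 = 3.52457 mol/L.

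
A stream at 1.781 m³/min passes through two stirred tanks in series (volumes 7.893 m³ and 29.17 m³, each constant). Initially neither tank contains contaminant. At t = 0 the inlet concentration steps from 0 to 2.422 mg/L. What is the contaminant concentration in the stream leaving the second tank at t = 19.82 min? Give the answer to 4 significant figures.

Species balance on tank i: dCᵢ/dt = (Cᵢ₋₁ − Cᵢ)/τᵢ with τᵢ = Vᵢ/Q.
τ₁ = 7.893/1.781 = 4.43178 min; τ₂ = 29.17/1.781 = 16.3784 min.
Solving the cascade with C₁(0)=C₂(0)=0 gives C₂(t) = C_in[1 − (τ₁ e^(−t/τ₁) − τ₂ e^(−t/τ₂))/(τ₁ − τ₂)].
At t = 19.82: e^(−t/τ₁) = 0.0114217, e^(−t/τ₂) = 0.298159.
C₂ = 2.422·[1 − (4.43178·0.0114217 − 16.3784·0.298159)/(-11.9467)] = 2.422·0.595471 = 1.44223 mg/L.

1.442 mg/L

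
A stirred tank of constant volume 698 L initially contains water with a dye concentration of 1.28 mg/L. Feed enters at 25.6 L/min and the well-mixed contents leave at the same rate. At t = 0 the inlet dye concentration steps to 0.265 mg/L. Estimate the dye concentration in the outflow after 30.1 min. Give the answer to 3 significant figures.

Transient balance on the dissolved component: V dC/dt = Q(C_in − C).
So dC/dt = (C_in − C)/τ with τ = V/Q = 698/25.6 = 27.266 min.
Integrating: C(t) = C_in + (C₀ − C_in) e^(−t/τ).
C(30.1) = 0.265 + (1.28 − 0.265)·e^(−30.1/27.266) = 0.265 + (1.0150)·0.33156 = 0.60153 mg/L.

0.602 mg/L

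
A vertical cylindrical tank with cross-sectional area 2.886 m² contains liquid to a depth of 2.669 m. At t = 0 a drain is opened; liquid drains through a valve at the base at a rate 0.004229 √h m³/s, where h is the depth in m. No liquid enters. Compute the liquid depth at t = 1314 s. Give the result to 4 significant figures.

0.4502 m

Unsteady balance on liquid volume: A dh/dt = −0.004229 √h.
∫ h^(−1/2) dh = −(0.004229/A) ∫ dt, giving 2√h = 2√h₀ − (0.004229/A) t.
√h = √2.669 − 0.004229·1314/(2·2.886) = 1.63371 − 0.962735 = 0.670973.
h = 0.670973² = 0.450204 m.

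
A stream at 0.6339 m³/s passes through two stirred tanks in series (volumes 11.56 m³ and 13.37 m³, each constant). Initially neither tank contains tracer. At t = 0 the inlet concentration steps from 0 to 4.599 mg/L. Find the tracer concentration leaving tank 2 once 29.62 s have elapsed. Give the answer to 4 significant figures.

2.046 mg/L

Each tank obeys Vᵢ dCᵢ/dt = Q(Cᵢ₋₁ − Cᵢ), so τᵢ = Vᵢ/Q.
τ₁ = 11.56/0.6339 = 18.2363 s; τ₂ = 13.37/0.6339 = 21.0917 s.
Tank 1: C₁ = C_in(1 − e^(−t/τ₁)). Tank 2 (τ₁ ≠ τ₂): C₂ = C_in[1 − (τ₁ e^(−t/τ₁) − τ₂ e^(−t/τ₂))/(τ₁ − τ₂)].
At t = 29.62: e^(−t/τ₁) = 0.197063, e^(−t/τ₂) = 0.245527.
C₂ = 4.599·[1 − (18.2363·0.197063 − 21.0917·0.245527)/(-2.85534)] = 4.599·0.444944 = 2.04630 mg/L.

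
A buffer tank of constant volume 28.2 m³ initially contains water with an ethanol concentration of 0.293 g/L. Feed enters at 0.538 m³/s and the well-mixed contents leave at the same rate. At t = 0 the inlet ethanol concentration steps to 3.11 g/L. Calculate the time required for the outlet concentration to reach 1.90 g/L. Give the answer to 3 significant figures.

Accumulation = in − out for the solute gives V dC/dt = Q(C_in − C), so τ = V/Q = 52.416 s.
C(t) = C_in + (C₀ − C_in) e^(−t/τ). Set C = 1.90 and solve for t:
e^(−t/τ) = (C − C_in)/(C₀ − C_in) = (1.90 − 3.11)/(0.293 − 3.11) = 0.42953
t = −τ ln(…) = 52.416 × 0.84505 = 44.295 s.

44.3 s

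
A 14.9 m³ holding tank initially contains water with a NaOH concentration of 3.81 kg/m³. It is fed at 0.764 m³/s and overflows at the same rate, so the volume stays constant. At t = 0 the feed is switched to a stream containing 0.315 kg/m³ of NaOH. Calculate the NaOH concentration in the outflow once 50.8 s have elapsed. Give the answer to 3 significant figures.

Unsteady species balance (constant V, well mixed): V dC/dt = Q(C_in − C).
Rewrite as dC/dt + C/τ = C_in/τ, τ = V/Q = 19.503 s.
This is linear first-order; C(t) = C_in + (C₀ − C_in) e^(−t/τ).
C(50.8) = 0.315 + (3.81 − 0.315)·e^(−50.8/19.503) = 0.315 + (3.4950)·0.073920 = 0.57335 kg/m³.

0.573 kg/m³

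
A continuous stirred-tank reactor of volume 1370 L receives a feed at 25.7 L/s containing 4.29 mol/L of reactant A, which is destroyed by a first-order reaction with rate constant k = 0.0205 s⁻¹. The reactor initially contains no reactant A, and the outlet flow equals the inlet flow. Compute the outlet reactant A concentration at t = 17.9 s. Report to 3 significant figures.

Species balance: V dC/dt = Q C_in − Q C − k V C.
dC/dt = (Q/V) C_in − (Q/V + k) C; effective rate a = Q/V + k = 0.018759 + 0.0205 = 0.039259 s⁻¹.
C_ss = Q C_in/(Q + kV) = 2.0499 mol/L; C(t) = C_ss + (C₀ − C_ss) e^(−a t).
C(17.9) = 2.0499 + (-2.0499)·e^(−0.039259·17.9) = 2.0499 + (-2.0499)·0.49523 = 1.0347 mol/L.

1.03 mol/L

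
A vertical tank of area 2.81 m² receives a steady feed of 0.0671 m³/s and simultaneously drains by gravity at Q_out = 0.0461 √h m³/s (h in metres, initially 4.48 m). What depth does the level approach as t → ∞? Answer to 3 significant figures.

2.12 m

A dh/dt = Q_in − 0.0461 √h. Steady state requires inflow = outflow:
Q_in = 0.0461 √h_ss ⇒ √h_ss = 0.0671/0.0461 = 1.4555.
h_ss = 1.4555² = 2.1186 m. (Since h₀ = 4.48 m > h_ss, the level will fall toward this value.)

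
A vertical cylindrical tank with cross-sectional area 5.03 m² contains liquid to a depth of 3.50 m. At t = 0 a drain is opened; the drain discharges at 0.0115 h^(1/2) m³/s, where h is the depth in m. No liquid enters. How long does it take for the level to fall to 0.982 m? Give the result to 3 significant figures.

770 s

Unsteady balance on liquid volume: A dh/dt = −0.0115 √h.
Separate and integrate: 2(√h − √h₀) = −(0.0115/A) t.
t = 2A(√h₀ − √h)/0.0115 = 2·5.03·(√3.50 − √0.982)/0.0115
  = 10.060 × (1.8708 − 0.99096) / 0.0115 = 769.69 s.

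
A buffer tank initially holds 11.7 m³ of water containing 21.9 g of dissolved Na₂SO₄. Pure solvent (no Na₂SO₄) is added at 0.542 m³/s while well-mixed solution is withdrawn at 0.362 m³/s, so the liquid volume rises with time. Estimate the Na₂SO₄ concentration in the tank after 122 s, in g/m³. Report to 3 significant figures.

Let m(t) be the amount of Na₂SO₄. Volume: V(t) = V₀ + (Q_in − Q_out) t = 11.7 + 0.18000 t; V(122) = 33.660 m³.
No Na₂SO₄ enters, so dm/dt = −Q_out · (m/V).
dm/m = −Q_out dt/(V₀ + 0.18000 t); integrating gives ln(m/m₀) = −(Q_out/(Q_in−Q_out)) ln(V/V₀).
m = m₀ (V₀/V)^(Q_out/(Q_in−Q_out)) = 21.9 × (11.7/33.660)^(2.0111) = 2.6151 g.
C = m/V = 2.6151/33.660 = 0.077692 g/m³.

0.0777 g/m³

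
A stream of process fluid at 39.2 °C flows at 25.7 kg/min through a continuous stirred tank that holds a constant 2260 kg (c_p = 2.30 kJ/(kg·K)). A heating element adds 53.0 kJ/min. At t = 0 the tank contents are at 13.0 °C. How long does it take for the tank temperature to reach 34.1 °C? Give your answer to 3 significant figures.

133 min

Unsteady energy balance on the tank contents: M c_p dT/dt = ṁ c_p (T_in − T) + 53.0.
τ = M/ṁ = 87.938 min; T_ss = T_in + Q̇/(ṁ c_p) = 40.097 °C.
T(t) = T_ss + (T₀ − T_ss) e^(−t/τ). Set T = 34.1:
e^(−t/τ) = (34.1 − 40.097)/(13.0 − 40.097) = 0.22131
t = −87.938 · ln(0.22131) = 132.63 min.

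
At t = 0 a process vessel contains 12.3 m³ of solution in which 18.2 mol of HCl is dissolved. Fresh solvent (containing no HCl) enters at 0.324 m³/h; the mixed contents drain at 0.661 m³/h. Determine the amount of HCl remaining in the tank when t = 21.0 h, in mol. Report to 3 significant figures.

Let m(t) be the amount of HCl. Volume: V(t) = V₀ + (Q_in − Q_out) t = 12.3 − 0.33700 t; V(21.0) = 5.2230 m³.
Species balance (pure solvent in): dm/dt = −Q_out · m/V(t).
Separate: dm/m = −Q_out dt/V(t) ⇒ ln(m/m₀) = −(Q_out/(Q_in−Q_out)) ln(V/V₀).
m = m₀ (V₀/V)^(Q_out/(Q_in−Q_out)) = 18.2 × (12.3/5.2230)^(-1.9614) = 3.3920 mol.

3.39 mol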